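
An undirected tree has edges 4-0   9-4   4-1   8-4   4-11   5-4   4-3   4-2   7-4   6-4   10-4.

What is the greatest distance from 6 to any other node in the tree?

The node farthest from 6 is 7 (5, 0, 3, 11, 9, 2, 1, 8, 10 also at distance 2), via 6–4–7 — 2 edges.

2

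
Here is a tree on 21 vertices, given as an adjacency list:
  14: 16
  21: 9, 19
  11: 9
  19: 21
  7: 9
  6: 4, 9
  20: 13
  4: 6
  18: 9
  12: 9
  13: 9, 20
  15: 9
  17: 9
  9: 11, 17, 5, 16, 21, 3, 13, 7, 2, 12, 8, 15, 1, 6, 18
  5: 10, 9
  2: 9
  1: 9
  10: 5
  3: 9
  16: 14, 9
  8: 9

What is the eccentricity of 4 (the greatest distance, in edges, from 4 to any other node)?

4

Distances from 4 peak at 4, attained at 10 (19, 20, 14 also at distance 4).
4–6–9–5–10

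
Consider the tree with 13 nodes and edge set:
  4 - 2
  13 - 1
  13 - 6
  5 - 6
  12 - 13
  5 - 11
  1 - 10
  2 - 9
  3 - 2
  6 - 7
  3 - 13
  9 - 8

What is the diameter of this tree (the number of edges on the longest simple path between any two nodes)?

7

A longest path is 11-5-6-13-3-2-9-8, with 7 edges.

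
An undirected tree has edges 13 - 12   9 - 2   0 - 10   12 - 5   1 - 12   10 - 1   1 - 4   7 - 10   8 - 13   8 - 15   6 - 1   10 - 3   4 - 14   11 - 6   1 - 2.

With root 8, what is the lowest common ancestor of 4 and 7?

1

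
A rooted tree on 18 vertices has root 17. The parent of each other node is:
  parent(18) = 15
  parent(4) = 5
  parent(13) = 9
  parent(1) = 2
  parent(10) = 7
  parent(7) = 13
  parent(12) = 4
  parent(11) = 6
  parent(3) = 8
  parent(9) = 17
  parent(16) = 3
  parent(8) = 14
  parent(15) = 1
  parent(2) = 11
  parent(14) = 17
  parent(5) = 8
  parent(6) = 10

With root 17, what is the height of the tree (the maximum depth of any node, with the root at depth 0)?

10

A deepest node is 18, reached by 17 → 9 → 13 → 7 → 10 → 6 → 11 → 2 → 1 → 15 → 18.
That path has 10 edges, so the height is 10.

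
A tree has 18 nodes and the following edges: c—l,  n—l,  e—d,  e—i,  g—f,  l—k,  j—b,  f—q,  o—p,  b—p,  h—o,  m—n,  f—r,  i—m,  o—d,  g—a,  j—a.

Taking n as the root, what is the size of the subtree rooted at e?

e's subtree: {e, d, o, p, h, b, j, a, g, f, q, r}, size 12.

12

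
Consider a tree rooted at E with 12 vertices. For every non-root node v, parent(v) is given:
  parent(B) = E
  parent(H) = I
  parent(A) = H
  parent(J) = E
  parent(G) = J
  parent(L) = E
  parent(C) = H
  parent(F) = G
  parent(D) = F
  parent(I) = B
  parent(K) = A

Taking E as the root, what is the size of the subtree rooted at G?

3

The subtree rooted at G contains: G, F, D — 3 nodes.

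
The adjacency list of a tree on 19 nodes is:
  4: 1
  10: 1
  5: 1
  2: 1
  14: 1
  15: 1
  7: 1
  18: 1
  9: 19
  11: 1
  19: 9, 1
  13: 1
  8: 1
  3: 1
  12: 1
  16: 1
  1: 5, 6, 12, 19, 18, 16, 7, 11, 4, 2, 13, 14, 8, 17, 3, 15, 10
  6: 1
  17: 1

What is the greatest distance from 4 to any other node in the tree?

3

A farthest node from 4 is 9.
The path 4 – 1 – 19 – 9 has 3 edges.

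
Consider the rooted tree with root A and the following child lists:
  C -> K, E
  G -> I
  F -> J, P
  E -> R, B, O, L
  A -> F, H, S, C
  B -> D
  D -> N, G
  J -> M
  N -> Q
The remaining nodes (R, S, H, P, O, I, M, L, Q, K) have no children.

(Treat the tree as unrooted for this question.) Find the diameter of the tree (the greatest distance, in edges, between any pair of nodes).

9

A longest path is M – J – F – A – C – E – B – D – N – Q, with 9 edges.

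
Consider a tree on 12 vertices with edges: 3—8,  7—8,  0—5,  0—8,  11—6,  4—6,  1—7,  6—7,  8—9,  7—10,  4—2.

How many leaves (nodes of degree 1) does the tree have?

Exactly 7 nodes have a single neighbour: 1, 2, 3, 5, 9, 10, 11.

7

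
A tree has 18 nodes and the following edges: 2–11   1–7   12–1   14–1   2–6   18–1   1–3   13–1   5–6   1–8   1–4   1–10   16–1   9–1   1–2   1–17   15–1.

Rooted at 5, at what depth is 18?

5–6–2–1–18 — 4 edges.

4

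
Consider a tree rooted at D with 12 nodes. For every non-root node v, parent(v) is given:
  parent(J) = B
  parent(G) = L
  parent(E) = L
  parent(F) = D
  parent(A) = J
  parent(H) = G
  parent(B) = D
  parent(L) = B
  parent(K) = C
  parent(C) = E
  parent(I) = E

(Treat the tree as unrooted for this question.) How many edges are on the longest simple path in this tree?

BFS from A reaches K last, at distance 6; BFS from K confirms no node is farther.
Path: A-J-B-L-E-C-K.

6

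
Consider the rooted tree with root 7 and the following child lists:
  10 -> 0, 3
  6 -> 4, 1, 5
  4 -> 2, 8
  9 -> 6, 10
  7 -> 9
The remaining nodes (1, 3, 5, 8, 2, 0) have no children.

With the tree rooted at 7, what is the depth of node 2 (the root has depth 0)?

7 – 9 – 6 – 4 – 2 — 4 edges.

4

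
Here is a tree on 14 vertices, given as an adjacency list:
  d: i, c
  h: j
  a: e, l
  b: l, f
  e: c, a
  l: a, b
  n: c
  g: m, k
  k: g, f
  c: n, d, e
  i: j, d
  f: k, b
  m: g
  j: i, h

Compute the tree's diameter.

A longest path is m-g-k-f-b-l-a-e-c-d-i-j-h, with 12 edges.

12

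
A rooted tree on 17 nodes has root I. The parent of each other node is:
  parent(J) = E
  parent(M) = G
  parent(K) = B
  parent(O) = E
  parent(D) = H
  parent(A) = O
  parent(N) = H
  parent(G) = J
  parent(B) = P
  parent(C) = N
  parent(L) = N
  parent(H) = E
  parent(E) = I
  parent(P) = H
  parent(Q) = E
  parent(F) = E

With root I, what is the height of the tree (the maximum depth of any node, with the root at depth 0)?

K sits deepest: I → E → H → P → B → K — 5 edges from the root.

5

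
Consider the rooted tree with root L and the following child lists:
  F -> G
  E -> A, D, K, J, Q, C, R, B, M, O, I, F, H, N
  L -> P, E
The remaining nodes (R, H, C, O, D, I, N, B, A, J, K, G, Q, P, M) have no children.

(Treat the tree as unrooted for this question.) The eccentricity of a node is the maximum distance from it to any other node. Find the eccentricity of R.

A farthest node from R is P (G also at distance 3).
The path R-E-L-P has 3 edges.

3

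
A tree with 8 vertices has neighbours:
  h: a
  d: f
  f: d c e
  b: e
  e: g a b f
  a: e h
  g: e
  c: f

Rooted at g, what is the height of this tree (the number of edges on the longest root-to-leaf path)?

3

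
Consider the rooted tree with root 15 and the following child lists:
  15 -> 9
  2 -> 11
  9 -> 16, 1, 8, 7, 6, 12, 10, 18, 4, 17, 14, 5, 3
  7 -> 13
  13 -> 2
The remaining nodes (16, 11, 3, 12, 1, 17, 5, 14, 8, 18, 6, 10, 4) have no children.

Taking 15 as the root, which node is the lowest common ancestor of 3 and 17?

9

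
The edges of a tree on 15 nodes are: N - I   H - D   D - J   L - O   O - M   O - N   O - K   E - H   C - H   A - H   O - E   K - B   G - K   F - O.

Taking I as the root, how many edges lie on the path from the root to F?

I → N → O → F — 3 edges.

3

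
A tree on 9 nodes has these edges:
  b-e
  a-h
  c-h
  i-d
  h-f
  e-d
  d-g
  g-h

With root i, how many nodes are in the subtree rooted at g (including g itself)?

5

Descendants of g (including itself): g, h, a, c, f. That's 5.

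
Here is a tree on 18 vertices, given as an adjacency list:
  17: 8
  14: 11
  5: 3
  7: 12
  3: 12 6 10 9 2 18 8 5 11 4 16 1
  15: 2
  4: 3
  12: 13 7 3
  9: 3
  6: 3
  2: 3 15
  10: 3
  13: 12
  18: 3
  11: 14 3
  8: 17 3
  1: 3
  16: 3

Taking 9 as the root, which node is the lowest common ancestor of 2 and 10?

Path 2→root: 2 3 9; path 10→root: 10 3 9.
First common node: 3.

3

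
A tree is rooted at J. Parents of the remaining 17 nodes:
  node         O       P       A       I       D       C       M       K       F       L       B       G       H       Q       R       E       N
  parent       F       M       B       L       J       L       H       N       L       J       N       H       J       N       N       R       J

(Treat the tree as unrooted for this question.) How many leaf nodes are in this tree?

10

Degree-1 nodes: A, C, D, E, G, I, K, O, P, Q — 10 of them.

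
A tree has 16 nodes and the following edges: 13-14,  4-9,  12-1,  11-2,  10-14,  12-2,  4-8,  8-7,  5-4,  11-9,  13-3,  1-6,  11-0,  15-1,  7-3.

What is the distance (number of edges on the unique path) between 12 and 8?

5

Walking from 12: 12 - 2 - 11 - 9 - 4 - 8. Length 5.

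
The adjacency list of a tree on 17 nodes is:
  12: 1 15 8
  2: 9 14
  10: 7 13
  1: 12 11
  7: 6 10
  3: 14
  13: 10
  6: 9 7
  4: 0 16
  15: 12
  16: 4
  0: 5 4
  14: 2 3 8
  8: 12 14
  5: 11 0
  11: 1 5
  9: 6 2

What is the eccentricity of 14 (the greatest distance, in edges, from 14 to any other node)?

8

A farthest node from 14 is 16.
The path 14–8–12–1–11–5–0–4–16 has 8 edges.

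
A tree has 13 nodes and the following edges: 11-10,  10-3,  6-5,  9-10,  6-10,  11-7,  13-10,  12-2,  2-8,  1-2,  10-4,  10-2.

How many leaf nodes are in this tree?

9

The leaves are 1, 3, 4, 5, 7, 8, 9, 12, 13.
That is 9 leaves.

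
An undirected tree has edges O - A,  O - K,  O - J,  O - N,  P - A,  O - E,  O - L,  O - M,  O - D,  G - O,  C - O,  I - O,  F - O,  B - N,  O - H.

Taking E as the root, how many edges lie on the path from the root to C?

2

Climbing from C to the root: C–O–E. That's 2 steps.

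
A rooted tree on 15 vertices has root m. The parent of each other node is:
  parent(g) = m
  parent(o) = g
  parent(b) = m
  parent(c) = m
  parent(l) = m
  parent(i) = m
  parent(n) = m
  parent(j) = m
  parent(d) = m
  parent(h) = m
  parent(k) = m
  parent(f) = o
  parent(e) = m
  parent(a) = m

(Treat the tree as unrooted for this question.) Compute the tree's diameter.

Starting from f, a farthest node is k at distance 4.
One longest path: f – o – g – m – k.
So the diameter is 4.

4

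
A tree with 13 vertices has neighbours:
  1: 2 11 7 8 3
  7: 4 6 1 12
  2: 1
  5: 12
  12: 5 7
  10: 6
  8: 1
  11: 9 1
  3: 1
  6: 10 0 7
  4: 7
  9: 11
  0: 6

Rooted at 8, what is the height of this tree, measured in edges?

4

A deepest node is 10, reached by 8-1-7-6-10.
That path has 4 edges, so the height is 4.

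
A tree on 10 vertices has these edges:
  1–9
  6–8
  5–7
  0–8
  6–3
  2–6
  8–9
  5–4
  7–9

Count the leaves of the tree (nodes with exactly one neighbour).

The leaves are 0, 1, 2, 3, 4.
That is 5 leaves.

5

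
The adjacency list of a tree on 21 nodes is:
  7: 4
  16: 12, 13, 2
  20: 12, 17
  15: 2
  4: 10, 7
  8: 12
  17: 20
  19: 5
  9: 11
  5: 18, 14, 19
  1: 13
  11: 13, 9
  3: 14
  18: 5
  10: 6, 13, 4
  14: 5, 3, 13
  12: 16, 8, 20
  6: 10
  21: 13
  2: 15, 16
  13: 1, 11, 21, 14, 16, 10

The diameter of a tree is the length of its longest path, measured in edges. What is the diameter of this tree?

A longest path is 18 - 5 - 14 - 13 - 16 - 12 - 20 - 17, with 7 edges.

7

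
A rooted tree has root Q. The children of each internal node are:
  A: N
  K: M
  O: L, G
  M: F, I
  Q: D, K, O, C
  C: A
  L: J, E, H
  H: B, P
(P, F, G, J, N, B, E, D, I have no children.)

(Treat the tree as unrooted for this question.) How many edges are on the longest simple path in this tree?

7

A longest path is F-M-K-Q-O-L-H-B, with 7 edges.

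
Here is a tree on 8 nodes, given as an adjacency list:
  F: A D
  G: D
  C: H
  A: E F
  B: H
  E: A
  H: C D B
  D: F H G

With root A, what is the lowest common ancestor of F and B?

Path F→root: F A; path B→root: B H D F A.
First common node: F.

F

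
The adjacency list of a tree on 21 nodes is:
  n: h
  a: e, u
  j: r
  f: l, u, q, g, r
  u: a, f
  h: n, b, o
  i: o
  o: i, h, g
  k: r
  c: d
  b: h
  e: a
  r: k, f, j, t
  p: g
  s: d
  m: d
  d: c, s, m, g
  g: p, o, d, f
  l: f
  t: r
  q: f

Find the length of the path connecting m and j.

The path is m–d–g–f–r–j, which has 5 edges.

5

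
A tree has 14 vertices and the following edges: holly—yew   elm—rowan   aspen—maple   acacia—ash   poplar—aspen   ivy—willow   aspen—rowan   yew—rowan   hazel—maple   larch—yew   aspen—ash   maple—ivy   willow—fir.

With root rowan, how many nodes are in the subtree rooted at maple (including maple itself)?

5

The subtree rooted at maple contains: maple, hazel, ivy, willow, fir — 5 nodes.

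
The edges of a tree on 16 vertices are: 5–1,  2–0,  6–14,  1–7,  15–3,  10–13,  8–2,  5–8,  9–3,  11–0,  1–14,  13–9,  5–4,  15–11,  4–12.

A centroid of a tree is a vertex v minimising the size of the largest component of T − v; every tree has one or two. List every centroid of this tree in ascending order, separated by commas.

Removing 2 splits the tree into components of sizes 8, 7; the largest is 8 ≤ ⌊16/2⌋ = 8.
8 is adjacent to 2 and is also a centroid (the largest component after removing it is likewise 8).

2, 8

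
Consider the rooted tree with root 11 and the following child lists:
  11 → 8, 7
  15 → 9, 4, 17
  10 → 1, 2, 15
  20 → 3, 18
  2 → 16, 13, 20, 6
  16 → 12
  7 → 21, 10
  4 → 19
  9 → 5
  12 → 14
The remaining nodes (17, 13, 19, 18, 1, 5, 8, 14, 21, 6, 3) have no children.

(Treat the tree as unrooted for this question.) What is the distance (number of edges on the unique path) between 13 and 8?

5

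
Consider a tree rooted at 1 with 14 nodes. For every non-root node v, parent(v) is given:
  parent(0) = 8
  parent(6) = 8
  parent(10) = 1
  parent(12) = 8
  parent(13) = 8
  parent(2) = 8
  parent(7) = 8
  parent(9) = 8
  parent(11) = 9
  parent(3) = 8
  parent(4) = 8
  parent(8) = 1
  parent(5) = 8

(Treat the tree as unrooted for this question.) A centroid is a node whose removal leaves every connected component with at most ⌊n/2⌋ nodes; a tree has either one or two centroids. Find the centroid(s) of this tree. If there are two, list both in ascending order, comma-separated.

8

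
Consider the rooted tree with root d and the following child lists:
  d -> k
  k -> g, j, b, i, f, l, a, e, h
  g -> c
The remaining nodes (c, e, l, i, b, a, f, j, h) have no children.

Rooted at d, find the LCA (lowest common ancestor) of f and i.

f's ancestor chain is f, k, d and i's is i, k, d; they first meet at k.

k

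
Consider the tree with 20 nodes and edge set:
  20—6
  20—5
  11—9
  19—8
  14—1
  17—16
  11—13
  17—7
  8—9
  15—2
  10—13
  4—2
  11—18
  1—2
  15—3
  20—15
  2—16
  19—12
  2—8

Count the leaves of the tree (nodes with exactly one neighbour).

Degree-1 nodes: 3, 4, 5, 6, 7, 10, 12, 14, 18 — 9 of them.

9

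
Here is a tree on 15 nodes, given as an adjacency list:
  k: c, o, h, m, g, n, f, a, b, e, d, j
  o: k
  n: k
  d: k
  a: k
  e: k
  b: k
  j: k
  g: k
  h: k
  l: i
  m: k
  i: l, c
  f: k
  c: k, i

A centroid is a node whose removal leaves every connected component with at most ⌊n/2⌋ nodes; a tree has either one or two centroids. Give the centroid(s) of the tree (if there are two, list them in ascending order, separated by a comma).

If k is removed the pieces have sizes 3, 1, 1, 1, 1, 1, 1, 1, 1, 1, 1, 1, all ≤ ⌊15/2⌋ = 7.
No neighbour of k does as well, so k is the unique centroid.

k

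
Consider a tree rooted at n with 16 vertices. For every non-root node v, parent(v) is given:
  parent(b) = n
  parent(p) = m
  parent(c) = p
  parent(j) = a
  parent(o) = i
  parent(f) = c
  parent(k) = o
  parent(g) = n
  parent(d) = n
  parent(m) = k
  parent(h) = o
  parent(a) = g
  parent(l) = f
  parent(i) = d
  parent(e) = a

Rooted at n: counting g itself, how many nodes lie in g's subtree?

The subtree rooted at g contains: g, a, j, e — 4 nodes.

4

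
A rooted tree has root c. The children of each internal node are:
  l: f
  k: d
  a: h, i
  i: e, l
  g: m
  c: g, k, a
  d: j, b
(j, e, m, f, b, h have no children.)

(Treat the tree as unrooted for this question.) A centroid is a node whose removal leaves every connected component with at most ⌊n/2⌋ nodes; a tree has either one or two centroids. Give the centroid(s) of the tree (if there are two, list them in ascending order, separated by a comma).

Delete c: the remaining components have sizes 6, 4, 2. Max 6 ≤ 6, so c is a centroid.
Every other node leaves some component of size > 6, so the centroid is unique.

c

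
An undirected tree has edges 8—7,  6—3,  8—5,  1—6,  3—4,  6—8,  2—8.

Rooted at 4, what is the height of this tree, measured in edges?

The longest root-to-leaf path is 4–3–6–8–2 (4 edges).

4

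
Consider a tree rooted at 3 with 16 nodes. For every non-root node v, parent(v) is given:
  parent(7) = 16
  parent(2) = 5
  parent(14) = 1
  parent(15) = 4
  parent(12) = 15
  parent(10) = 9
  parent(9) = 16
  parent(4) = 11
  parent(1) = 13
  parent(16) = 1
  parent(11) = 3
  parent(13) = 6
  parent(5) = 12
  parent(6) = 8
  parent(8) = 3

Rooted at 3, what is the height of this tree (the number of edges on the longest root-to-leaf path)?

10 sits deepest: 3 – 8 – 6 – 13 – 1 – 16 – 9 – 10 — 7 edges from the root.

7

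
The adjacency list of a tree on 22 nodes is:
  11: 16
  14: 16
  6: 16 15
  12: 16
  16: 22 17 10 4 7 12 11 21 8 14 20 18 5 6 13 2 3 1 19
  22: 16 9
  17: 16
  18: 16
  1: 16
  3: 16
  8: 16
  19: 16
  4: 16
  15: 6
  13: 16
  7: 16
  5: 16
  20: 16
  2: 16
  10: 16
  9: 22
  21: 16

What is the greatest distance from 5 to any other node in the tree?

3

The node farthest from 5 is 15 (9 also at distance 3), via 5–16–6–15 — 3 edges.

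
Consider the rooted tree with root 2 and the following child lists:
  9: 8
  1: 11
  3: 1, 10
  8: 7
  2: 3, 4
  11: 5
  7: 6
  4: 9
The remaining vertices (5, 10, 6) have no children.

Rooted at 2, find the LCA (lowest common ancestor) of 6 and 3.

Path 6→root: 6 7 8 9 4 2; path 3→root: 3 2.
First common node: 2.

2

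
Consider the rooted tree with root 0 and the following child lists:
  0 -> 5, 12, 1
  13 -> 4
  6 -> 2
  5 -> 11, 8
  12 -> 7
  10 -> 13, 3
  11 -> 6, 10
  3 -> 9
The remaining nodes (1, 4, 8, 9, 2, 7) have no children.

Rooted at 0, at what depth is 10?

Climbing from 10 to the root: 10 → 11 → 5 → 0. That's 3 steps.

3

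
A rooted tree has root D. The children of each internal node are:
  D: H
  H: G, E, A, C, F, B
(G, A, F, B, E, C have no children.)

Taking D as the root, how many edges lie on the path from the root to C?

2

D – H – C — 2 edges.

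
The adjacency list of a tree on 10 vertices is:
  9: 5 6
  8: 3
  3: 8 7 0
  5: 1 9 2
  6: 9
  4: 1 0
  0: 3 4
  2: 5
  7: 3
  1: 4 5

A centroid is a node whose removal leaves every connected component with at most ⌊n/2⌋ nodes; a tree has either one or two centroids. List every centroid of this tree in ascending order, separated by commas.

1, 4

Removing 1 splits the tree into components of sizes 5, 4; the largest is 5 ≤ ⌊10/2⌋ = 5.
4 is adjacent to 1 and is also a centroid (the largest component after removing it is likewise 5).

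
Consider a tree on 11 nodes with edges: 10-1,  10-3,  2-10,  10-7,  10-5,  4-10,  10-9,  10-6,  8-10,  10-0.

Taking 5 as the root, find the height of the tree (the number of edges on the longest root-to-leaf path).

2

The longest root-to-leaf path is 5 → 10 → 2 (2 edges).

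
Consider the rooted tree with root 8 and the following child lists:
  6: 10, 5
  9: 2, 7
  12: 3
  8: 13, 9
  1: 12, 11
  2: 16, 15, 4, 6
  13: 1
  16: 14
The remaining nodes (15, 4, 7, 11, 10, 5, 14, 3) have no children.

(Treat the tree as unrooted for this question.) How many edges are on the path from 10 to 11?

The path is 10–6–2–9–8–13–1–11, which has 7 edges.

7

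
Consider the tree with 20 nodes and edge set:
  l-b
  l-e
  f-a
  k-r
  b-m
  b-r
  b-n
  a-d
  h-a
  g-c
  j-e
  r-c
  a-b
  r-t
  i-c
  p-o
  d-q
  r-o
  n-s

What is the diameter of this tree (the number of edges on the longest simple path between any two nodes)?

A longest path is g–c–r–b–l–e–j, with 6 edges.

6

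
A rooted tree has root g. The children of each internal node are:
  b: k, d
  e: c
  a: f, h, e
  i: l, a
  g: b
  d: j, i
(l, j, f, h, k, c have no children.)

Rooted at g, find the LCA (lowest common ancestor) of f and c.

f's ancestor chain is f, a, i, d, b, g and c's is c, e, a, i, d, b, g; they first meet at a.

a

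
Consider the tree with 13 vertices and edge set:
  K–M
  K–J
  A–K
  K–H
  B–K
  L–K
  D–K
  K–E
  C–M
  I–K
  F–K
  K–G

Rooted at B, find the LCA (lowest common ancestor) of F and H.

K

Path F→root: F K B; path H→root: H K B.
First common node: K.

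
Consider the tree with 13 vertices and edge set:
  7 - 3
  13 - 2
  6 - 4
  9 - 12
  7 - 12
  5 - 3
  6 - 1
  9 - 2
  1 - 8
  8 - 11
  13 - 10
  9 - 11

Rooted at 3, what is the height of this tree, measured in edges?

8

4 sits deepest: 3-7-12-9-11-8-1-6-4 — 8 edges from the root.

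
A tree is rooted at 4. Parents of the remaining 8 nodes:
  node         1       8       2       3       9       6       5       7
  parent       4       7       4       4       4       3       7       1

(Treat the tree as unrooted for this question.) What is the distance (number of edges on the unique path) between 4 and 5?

4 - 1 - 7 - 5: 3 edges.

3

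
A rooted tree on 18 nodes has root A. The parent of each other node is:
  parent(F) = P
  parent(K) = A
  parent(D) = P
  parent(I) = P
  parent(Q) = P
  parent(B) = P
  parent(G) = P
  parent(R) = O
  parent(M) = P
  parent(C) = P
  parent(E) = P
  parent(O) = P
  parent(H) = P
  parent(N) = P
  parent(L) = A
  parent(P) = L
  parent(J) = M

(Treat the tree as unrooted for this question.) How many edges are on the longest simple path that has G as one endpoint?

4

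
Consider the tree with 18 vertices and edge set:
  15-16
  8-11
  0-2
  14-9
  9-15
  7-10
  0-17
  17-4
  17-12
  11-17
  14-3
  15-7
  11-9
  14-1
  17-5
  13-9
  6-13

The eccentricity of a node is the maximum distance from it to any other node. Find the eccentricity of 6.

The node farthest from 6 is 2, via 6–13–9–11–17–0–2 — 6 edges.

6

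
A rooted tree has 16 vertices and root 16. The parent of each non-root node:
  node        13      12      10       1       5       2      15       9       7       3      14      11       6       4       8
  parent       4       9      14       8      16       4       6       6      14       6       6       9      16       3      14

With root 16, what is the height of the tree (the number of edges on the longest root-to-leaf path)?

4

A deepest node is 13, reached by 16 → 6 → 3 → 4 → 13.
That path has 4 edges, so the height is 4.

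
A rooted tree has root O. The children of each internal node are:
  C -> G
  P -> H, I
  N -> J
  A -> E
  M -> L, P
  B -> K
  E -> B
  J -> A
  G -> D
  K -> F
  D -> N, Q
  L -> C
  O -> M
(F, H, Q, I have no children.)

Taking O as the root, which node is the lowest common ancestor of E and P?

M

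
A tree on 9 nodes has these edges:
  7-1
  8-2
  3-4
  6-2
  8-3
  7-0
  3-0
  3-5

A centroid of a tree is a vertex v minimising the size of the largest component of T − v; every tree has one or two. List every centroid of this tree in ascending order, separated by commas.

Delete 3: the remaining components have sizes 3, 3, 1, 1. Max 3 ≤ 4, so 3 is a centroid.
No neighbour of 3 does as well, so 3 is the unique centroid.

3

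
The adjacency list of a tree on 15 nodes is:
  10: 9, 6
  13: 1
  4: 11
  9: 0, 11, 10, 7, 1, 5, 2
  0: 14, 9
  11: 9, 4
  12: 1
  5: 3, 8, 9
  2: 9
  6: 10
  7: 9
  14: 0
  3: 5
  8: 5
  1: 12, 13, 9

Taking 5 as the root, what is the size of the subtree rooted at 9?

12

The subtree rooted at 9 contains: 9, 1, 11, 7, 0, 2, 10, 12, 13, 4, 14, 6 — 12 nodes.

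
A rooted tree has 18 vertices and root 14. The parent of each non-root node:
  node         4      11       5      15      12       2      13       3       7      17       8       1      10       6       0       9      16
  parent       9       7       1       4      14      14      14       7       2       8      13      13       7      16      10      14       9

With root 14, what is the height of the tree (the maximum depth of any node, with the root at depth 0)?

4

A deepest node is 0, reached by 14–2–7–10–0.
That path has 4 edges, so the height is 4.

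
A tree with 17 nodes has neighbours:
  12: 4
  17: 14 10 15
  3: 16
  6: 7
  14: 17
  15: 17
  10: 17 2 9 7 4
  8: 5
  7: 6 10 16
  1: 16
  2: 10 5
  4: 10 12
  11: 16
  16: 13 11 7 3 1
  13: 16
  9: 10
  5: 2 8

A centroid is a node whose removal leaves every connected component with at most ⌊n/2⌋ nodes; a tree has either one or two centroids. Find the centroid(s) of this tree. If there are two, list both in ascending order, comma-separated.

10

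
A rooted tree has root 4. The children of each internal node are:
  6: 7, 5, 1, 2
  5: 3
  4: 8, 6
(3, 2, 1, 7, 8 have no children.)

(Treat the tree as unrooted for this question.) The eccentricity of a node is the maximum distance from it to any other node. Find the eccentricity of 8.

A farthest node from 8 is 3.
The path 8–4–6–5–3 has 4 edges.

4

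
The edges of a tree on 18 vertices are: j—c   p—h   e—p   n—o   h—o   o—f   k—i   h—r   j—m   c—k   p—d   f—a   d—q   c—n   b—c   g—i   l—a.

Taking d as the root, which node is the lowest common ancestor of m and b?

Ancestors of m (toward the root): m, j, c, n, o, h, p, d.
Ancestors of b: b, c, n, o, h, p, d.
The deepest node appearing in both lists is c.

c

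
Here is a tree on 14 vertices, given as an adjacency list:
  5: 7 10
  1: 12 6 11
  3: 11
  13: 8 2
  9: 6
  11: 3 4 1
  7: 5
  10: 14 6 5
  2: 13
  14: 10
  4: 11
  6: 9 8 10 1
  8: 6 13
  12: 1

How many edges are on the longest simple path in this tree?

Starting from 7, a farthest node is 3 at distance 6.
One longest path: 7–5–10–6–1–11–3.
So the diameter is 6.

6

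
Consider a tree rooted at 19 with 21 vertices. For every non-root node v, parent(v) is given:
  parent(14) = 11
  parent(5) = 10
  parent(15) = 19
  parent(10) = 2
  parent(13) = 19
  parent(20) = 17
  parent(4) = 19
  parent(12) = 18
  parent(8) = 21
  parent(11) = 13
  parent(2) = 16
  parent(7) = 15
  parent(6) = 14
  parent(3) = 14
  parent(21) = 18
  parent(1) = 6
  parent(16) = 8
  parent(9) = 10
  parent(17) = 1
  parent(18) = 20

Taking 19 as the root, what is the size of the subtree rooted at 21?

21's subtree: {21, 8, 16, 2, 10, 9, 5}, size 7.

7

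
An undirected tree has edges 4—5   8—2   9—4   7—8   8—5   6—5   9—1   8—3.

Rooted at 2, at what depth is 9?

4

Path from 2 to 9: 2 → 8 → 5 → 4 → 9, which has 4 edges.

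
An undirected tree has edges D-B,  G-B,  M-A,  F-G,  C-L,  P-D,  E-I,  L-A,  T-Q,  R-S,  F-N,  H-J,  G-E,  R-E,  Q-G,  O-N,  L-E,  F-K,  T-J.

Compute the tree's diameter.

8

Starting from M, a farthest node is H at distance 8.
One longest path: M – A – L – E – G – Q – T – J – H.
So the diameter is 8.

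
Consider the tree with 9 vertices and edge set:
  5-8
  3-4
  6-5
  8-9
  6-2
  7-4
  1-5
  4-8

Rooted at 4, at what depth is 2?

4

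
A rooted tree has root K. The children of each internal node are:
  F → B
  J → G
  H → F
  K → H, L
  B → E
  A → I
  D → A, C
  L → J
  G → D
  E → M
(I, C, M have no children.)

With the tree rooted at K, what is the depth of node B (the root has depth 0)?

3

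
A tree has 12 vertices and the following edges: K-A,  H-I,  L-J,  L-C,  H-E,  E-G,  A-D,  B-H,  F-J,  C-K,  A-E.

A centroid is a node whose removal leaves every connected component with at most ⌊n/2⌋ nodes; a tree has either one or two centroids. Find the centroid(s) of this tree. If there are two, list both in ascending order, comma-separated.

Removing A splits the tree into components of sizes 5, 5, 1; the largest is 5 ≤ ⌊12/2⌋ = 6.
No neighbour of A does as well, so A is the unique centroid.

A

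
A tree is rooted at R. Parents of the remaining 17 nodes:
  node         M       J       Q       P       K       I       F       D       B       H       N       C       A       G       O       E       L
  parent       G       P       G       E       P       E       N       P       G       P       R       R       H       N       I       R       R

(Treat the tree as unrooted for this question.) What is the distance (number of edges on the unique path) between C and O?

4

Walking from C: C – R – E – I – O. Length 4.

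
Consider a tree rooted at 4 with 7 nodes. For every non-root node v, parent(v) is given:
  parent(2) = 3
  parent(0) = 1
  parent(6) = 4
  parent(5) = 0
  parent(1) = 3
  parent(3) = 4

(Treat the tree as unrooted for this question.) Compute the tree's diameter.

Starting from 5, a farthest node is 6 at distance 5.
One longest path: 5 – 0 – 1 – 3 – 4 – 6.
So the diameter is 5.

5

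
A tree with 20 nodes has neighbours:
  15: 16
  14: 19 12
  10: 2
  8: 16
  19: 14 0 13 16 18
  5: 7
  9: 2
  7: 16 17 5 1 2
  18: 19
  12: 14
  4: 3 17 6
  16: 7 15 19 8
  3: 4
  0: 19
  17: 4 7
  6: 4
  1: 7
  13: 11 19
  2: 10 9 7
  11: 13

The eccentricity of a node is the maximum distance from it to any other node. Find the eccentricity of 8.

The node farthest from 8 is 6 (3 also at distance 5), via 8–16–7–17–4–6 — 5 edges.

5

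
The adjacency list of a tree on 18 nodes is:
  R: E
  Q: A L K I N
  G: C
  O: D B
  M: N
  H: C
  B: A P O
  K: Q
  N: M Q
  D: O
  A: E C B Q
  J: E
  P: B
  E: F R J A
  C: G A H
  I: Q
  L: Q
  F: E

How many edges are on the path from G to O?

The path is G–C–A–B–O, which has 4 edges.

4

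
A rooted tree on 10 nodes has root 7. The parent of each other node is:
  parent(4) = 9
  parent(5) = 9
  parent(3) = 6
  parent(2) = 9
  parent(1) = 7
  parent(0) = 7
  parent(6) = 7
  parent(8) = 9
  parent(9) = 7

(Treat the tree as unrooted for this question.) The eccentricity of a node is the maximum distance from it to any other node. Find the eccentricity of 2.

4

Distances from 2 peak at 4, attained at 3.
2-9-7-6-3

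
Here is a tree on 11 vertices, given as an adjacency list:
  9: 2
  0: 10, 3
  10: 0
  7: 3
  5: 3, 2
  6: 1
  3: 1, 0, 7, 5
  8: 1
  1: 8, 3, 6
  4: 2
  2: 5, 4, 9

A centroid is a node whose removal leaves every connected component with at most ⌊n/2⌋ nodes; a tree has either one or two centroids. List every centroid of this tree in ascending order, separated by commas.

3

If 3 is removed the pieces have sizes 4, 3, 2, 1, all ≤ ⌊11/2⌋ = 5.
Every other node leaves some component of size > 5, so the centroid is unique.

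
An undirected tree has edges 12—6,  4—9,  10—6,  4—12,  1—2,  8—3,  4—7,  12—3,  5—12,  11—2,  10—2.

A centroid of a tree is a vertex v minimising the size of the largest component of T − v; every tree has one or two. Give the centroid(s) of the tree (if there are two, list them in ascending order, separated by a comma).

If 12 is removed the pieces have sizes 5, 3, 2, 1, all ≤ ⌊12/2⌋ = 6.
Every other node leaves some component of size > 6, so the centroid is unique.

12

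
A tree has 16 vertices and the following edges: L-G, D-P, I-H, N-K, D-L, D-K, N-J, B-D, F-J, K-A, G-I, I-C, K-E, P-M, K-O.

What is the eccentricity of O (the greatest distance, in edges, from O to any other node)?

6

A farthest node from O is C (H also at distance 6).
The path O – K – D – L – G – I – C has 6 edges.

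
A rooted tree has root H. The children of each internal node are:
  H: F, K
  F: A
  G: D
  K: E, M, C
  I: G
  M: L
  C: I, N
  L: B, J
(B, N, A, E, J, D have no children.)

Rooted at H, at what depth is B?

H → K → M → L → B — 4 edges.

4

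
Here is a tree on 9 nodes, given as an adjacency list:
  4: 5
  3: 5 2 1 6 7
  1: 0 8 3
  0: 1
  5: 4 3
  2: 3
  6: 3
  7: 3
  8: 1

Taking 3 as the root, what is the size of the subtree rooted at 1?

Descendants of 1 (including itself): 1, 8, 0. That's 3.

3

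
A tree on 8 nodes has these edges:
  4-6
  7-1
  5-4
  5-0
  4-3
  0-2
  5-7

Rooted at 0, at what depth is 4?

2

0–5–4 — 2 edges.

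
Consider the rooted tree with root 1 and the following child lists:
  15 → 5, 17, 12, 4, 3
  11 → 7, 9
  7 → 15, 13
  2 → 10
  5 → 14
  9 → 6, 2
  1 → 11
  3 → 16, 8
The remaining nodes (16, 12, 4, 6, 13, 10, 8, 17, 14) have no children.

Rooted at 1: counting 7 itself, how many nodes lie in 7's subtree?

11

The subtree rooted at 7 contains: 7, 15, 13, 3, 5, 4, 17, 12, 16, 8, 14 — 11 nodes.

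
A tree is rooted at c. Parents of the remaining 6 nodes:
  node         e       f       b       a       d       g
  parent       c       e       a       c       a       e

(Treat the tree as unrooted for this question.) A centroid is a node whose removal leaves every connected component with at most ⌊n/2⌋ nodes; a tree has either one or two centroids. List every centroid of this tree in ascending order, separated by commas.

c

Delete c: the remaining components have sizes 3, 3. Max 3 ≤ 3, so c is a centroid.
Every other node leaves some component of size > 3, so the centroid is unique.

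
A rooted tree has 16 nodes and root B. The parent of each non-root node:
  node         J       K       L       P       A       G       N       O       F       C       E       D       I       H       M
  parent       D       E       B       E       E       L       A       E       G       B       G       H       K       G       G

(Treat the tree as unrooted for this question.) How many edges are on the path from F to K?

The path is F - G - E - K, which has 3 edges.

3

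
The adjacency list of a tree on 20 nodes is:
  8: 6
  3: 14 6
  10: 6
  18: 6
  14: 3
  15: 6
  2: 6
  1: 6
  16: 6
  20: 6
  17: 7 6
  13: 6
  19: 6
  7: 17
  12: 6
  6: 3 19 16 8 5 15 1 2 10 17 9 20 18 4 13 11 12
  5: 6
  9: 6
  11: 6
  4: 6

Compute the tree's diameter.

Starting from 14, a farthest node is 7 at distance 4.
One longest path: 14 – 3 – 6 – 17 – 7.
So the diameter is 4.

4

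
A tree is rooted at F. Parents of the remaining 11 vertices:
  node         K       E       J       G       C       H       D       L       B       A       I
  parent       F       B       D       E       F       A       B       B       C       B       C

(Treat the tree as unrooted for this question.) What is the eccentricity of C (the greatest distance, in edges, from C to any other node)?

3

Distances from C peak at 3, attained at G (J, H also at distance 3).
C–B–E–G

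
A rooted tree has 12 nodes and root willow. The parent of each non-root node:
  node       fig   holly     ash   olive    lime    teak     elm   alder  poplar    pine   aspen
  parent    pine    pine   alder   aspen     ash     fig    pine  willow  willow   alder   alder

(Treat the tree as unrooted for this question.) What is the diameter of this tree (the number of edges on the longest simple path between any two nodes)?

A longest path is olive – aspen – alder – pine – fig – teak, with 5 edges.

5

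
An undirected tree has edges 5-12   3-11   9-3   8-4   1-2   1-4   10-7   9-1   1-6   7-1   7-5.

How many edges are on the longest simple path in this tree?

6

A longest path is 11–3–9–1–7–5–12, with 6 edges.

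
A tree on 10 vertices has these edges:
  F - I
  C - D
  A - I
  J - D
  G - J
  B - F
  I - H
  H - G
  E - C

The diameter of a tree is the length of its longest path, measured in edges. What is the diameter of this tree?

BFS from B reaches E last, at distance 8; BFS from E confirms no node is farther.
Path: B–F–I–H–G–J–D–C–E.

8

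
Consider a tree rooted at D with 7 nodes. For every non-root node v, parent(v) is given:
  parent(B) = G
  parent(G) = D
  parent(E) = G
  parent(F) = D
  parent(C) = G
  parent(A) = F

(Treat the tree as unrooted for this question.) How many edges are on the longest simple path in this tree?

4

A longest path is A – F – D – G – B, with 4 edges.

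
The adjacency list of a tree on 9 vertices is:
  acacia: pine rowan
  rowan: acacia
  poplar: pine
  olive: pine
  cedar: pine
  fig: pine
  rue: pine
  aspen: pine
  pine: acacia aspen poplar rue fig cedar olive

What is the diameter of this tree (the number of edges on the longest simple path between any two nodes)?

3

A longest path is rowan – acacia – pine – cedar, with 3 edges.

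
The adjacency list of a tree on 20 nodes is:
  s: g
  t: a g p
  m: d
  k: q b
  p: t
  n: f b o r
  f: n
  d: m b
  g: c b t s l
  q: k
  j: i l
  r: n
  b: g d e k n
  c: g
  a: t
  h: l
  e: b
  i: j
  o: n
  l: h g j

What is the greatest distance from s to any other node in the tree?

A farthest node from s is r (m, o, i, f, q also at distance 4).
The path s–g–b–n–r has 4 edges.

4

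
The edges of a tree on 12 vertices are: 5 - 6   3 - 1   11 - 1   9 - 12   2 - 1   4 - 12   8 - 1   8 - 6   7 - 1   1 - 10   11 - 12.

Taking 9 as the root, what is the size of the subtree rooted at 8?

3

Descendants of 8 (including itself): 8, 6, 5. That's 3.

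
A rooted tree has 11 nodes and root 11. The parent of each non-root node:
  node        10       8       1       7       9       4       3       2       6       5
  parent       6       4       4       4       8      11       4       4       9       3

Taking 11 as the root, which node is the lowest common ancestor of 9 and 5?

4

9's ancestor chain is 9, 8, 4, 11 and 5's is 5, 3, 4, 11; they first meet at 4.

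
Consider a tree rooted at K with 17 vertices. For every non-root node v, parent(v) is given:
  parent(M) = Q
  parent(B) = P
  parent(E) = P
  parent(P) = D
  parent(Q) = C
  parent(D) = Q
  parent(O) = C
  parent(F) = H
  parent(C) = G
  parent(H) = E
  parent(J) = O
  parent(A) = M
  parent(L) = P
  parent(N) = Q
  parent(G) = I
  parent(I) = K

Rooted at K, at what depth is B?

7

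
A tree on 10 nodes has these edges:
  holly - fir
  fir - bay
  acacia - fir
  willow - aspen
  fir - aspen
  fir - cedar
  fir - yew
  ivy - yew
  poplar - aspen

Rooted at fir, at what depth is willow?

Climbing from willow to the root: willow → aspen → fir. That's 2 steps.

2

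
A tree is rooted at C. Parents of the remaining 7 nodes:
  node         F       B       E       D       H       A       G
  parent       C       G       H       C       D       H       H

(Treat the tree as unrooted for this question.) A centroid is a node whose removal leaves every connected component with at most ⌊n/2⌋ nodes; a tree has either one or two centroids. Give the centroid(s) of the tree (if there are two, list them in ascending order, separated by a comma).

Delete H: the remaining components have sizes 3, 2, 1, 1. Max 3 ≤ 4, so H is a centroid.
Every other node leaves some component of size > 4, so the centroid is unique.

H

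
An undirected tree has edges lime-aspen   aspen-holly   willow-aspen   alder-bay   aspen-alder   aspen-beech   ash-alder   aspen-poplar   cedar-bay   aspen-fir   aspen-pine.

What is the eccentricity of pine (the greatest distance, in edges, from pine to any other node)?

A farthest node from pine is cedar.
The path pine – aspen – alder – bay – cedar has 4 edges.

4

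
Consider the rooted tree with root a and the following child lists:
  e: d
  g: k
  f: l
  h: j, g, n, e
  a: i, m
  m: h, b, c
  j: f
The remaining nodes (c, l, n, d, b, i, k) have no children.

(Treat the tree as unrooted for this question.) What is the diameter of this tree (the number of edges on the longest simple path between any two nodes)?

6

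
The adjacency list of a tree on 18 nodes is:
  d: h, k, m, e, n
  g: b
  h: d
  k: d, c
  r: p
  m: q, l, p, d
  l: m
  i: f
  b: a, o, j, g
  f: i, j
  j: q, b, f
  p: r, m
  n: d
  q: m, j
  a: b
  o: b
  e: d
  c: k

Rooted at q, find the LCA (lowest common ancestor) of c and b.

q

Path c→root: c k d m q; path b→root: b j q.
First common node: q.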